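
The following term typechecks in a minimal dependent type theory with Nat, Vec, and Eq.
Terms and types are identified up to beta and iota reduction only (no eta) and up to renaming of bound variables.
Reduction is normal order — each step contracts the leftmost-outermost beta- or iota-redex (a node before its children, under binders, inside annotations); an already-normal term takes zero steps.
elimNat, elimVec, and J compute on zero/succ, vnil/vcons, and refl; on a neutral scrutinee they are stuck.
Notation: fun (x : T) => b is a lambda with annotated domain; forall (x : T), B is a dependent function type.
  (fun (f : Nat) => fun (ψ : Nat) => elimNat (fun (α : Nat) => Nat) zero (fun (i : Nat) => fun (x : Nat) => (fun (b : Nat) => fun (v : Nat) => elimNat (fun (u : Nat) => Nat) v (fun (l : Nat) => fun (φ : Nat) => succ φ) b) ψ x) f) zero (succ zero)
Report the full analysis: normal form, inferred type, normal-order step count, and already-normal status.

resulting normal form:
  zero
inferred type:
  Nat
steps to reach normal form (normal order): 3
started in normal form: no
first contracted redex: a beta-redex


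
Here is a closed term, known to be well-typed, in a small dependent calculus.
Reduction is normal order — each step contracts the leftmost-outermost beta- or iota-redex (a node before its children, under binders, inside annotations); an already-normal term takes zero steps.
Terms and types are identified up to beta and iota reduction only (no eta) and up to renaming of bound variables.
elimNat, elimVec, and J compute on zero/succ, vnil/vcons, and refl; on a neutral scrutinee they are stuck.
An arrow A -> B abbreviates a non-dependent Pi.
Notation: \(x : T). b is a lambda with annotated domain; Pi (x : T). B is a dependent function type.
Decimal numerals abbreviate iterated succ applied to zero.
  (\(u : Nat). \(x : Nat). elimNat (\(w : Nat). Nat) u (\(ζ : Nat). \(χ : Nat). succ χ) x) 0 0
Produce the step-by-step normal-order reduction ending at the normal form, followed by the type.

normal-order reduction:
  (\(u : Nat). \(x : Nat). elimNat (\(w : Nat). Nat) u (\(ζ : Nat). \(χ : Nat). succ χ) x) 0 0
  ~> (\(u : Nat). elimNat (\(x : Nat). Nat) 0 (\(w : Nat). \(ζ : Nat). succ ζ) u) 0
  ~> elimNat (\(u : Nat). Nat) 0 (\(x : Nat). \(w : Nat). succ w) 0
  ~> 0
the term's type:
  Nat


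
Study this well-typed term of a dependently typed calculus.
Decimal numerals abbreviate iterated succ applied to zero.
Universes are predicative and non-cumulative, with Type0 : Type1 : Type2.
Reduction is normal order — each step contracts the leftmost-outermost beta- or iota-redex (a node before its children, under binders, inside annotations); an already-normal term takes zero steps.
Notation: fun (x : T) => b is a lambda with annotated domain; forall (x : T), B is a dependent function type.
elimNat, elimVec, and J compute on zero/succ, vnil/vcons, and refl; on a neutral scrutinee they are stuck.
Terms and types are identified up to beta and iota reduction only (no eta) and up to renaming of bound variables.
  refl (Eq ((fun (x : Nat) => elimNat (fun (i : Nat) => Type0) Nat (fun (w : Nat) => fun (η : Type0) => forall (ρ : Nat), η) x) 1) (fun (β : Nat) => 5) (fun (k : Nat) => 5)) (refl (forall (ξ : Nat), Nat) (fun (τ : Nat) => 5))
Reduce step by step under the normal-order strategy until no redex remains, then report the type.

normal-order reduction sequence:
  refl (Eq ((fun (x : Nat) => elimNat (fun (i : Nat) => Type0) Nat (fun (w : Nat) => fun (η : Type0) => forall (ρ : Nat), η) x) 1) (fun (β : Nat) => 5) (fun (k : Nat) => 5)) (refl (forall (ξ : Nat), Nat) (fun (τ : Nat) => 5))
  ~> refl (Eq (elimNat (fun (x : Nat) => Type0) Nat (fun (i : Nat) => fun (w : Type0) => forall (η : Nat), w) 1) (fun (ρ : Nat) => 5) (fun (β : Nat) => 5)) (refl (forall (k : Nat), Nat) (fun (ξ : Nat) => 5))
  ~> refl (Eq ((fun (x : Nat) => fun (i : Type0) => forall (w : Nat), i) 0 (elimNat (fun (η : Nat) => Type0) Nat (fun (ρ : Nat) => fun (β : Type0) => forall (k : Nat), β) 0)) (fun (ξ : Nat) => 5) (fun (τ : Nat) => 5)) (refl (forall (z : Nat), Nat) (fun (q : Nat) => 5))
  ~> refl (Eq ((fun (x : Type0) => forall (i : Nat), x) (elimNat (fun (w : Nat) => Type0) Nat (fun (η : Nat) => fun (ρ : Type0) => forall (β : Nat), ρ) 0)) (fun (k : Nat) => 5) (fun (ξ : Nat) => 5)) (refl (forall (τ : Nat), Nat) (fun (z : Nat) => 5))
  ~> refl (Eq (forall (x : Nat), elimNat (fun (i : Nat) => Type0) Nat (fun (w : Nat) => fun (η : Type0) => forall (ρ : Nat), η) 0) (fun (β : Nat) => 5) (fun (k : Nat) => 5)) (refl (forall (ξ : Nat), Nat) (fun (τ : Nat) => 5))
  ~> refl (Eq (forall (x : Nat), Nat) (fun (i : Nat) => 5) (fun (w : Nat) => 5)) (refl (forall (η : Nat), Nat) (fun (ρ : Nat) => 5))
inferred type:
  Eq (Eq (forall (x : Nat), Nat) (fun (i : Nat) => 5) (fun (w : Nat) => 5)) (refl (forall (η : Nat), Nat) (fun (ρ : Nat) => 5)) (refl (forall (β : Nat), Nat) (fun (k : Nat) => 5))


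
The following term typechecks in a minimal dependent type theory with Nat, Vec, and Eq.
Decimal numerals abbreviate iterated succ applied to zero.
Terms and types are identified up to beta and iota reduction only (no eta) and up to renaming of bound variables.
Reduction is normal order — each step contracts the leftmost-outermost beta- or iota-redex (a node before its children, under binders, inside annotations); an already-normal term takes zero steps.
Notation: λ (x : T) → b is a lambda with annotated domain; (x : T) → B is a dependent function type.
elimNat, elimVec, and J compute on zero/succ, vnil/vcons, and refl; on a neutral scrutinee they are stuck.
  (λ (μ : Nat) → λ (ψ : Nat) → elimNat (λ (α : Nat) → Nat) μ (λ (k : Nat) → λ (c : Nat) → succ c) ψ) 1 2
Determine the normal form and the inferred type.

normal form:
  3
inferred type:
  Nat


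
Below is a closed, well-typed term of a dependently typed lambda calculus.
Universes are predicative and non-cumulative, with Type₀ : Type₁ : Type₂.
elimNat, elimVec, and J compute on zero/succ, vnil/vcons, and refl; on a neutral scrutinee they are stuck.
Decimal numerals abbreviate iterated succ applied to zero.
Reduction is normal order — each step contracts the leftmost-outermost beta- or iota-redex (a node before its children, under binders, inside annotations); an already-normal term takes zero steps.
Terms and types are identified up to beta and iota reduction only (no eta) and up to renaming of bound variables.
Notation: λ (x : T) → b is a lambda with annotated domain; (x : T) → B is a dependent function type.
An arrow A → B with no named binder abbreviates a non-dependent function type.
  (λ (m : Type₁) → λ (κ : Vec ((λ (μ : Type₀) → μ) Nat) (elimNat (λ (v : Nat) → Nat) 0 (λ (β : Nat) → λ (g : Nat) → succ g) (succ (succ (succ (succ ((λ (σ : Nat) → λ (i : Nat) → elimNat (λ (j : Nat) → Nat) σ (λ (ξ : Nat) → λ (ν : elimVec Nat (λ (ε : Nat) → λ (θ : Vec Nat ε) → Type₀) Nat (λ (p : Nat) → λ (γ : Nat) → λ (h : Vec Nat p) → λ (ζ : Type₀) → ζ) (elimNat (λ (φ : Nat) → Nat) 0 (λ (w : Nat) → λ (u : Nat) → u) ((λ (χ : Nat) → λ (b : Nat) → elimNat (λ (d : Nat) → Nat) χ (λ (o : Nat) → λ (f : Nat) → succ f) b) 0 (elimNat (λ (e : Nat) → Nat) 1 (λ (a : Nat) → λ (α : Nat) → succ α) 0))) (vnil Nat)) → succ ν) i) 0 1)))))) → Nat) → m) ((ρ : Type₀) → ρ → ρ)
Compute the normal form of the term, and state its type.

normal form:
  λ (m : Vec Nat 5 → Nat) → (κ : Type₀) → κ → κ
type:
  (Vec Nat 5 → Nat) → Type₁
observation: normalization takes exactly 24 steps under the normal-order strategy.


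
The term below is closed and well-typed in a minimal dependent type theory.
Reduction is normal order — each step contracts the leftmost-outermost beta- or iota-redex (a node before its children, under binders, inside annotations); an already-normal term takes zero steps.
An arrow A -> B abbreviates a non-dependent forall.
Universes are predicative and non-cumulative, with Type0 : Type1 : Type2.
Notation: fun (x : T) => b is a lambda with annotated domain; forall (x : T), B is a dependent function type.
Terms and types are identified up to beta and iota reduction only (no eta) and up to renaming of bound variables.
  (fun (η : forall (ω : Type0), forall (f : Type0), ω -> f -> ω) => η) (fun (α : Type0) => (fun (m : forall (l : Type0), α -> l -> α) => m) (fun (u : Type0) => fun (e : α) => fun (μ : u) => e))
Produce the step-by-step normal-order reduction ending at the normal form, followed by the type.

normal-order reduction sequence:
  (fun (η : forall (ω : Type0), forall (f : Type0), ω -> f -> ω) => η) (fun (α : Type0) => (fun (m : forall (l : Type0), α -> l -> α) => m) (fun (u : Type0) => fun (e : α) => fun (μ : u) => e))
  ~> fun (η : Type0) => (fun (ω : forall (f : Type0), η -> f -> η) => ω) (fun (α : Type0) => fun (m : η) => fun (l : α) => m)
  ~> fun (η : Type0) => fun (ω : Type0) => fun (f : η) => fun (α : ω) => f
inferred type:
  forall (η : Type0), forall (ω : Type0), η -> ω -> η


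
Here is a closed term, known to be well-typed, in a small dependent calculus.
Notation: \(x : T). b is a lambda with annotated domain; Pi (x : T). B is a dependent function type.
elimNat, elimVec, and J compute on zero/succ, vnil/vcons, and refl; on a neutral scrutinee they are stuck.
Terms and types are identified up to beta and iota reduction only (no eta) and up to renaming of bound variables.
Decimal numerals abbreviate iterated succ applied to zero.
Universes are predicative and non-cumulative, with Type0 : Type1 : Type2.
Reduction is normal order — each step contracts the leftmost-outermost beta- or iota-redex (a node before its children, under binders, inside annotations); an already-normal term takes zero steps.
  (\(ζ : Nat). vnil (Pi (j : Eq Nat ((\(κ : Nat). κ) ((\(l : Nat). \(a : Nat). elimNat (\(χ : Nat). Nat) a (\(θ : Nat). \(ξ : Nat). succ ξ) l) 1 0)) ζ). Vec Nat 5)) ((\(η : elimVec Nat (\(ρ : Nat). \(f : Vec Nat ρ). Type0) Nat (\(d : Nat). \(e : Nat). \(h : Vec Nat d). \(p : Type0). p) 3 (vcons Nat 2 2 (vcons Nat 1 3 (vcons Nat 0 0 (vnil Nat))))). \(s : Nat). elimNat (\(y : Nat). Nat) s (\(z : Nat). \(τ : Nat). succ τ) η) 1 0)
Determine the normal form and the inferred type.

resulting normal form:
  vnil (Pi (ζ : Eq Nat 1 1). Vec Nat 5)
type:
  Vec (Pi (ζ : Eq Nat 1 1). Vec Nat 5) 0
observation: 14 normal-order steps normalize the term, beginning with a beta-redex.


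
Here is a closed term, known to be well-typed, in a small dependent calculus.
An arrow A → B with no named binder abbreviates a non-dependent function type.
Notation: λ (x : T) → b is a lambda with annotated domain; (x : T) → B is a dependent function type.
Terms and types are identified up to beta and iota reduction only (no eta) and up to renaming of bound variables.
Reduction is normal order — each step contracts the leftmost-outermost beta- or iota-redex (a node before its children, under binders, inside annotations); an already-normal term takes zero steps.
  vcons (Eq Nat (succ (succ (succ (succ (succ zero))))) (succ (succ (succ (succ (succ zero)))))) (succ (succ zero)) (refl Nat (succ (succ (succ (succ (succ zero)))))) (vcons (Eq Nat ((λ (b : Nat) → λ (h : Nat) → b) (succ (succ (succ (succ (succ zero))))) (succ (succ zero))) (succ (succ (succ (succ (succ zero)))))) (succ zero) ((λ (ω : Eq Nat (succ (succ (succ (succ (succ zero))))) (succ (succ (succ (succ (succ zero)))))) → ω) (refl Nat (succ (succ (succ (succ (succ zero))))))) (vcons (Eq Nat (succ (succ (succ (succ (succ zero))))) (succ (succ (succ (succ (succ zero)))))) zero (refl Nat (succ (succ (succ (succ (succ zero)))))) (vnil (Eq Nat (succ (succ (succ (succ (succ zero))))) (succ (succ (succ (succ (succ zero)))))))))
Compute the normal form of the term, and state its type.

reduced normal form:
  vcons (Eq Nat (succ (succ (succ (succ (succ zero))))) (succ (succ (succ (succ (succ zero)))))) (succ (succ zero)) (refl Nat (succ (succ (succ (succ (succ zero)))))) (vcons (Eq Nat (succ (succ (succ (succ (succ zero))))) (succ (succ (succ (succ (succ zero)))))) (succ zero) (refl Nat (succ (succ (succ (succ (succ zero)))))) (vcons (Eq Nat (succ (succ (succ (succ (succ zero))))) (succ (succ (succ (succ (succ zero)))))) zero (refl Nat (succ (succ (succ (succ (succ zero)))))) (vnil (Eq Nat (succ (succ (succ (succ (succ zero))))) (succ (succ (succ (succ (succ zero)))))))))
type:
  Vec (Eq Nat (succ (succ (succ (succ (succ zero))))) (succ (succ (succ (succ (succ zero)))))) (succ (succ (succ zero)))
observation: contracting a beta-redex first, the term normalizes in 3 steps.


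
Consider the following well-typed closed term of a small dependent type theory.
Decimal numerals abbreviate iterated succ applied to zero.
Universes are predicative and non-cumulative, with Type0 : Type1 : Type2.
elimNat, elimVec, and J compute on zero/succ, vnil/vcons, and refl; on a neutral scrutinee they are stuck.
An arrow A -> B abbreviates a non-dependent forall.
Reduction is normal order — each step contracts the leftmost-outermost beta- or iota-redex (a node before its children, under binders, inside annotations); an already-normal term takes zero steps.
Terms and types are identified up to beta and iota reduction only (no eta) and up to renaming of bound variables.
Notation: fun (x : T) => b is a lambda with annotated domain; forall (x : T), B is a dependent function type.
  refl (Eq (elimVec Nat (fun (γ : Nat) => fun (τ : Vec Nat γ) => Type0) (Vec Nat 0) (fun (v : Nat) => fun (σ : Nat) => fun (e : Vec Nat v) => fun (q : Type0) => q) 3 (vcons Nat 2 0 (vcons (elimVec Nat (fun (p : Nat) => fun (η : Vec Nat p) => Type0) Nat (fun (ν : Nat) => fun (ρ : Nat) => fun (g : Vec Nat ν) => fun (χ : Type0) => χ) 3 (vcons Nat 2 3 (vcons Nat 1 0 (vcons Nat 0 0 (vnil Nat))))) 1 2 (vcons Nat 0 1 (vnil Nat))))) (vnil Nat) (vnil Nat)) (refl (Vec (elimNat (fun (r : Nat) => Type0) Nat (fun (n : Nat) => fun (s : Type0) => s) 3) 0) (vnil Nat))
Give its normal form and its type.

normal form:
  refl (Eq (Vec Nat 0) (vnil Nat) (vnil Nat)) (refl (Vec Nat 0) (vnil Nat))
inferred type:
  Eq (Eq (Vec Nat 0) (vnil Nat) (vnil Nat)) (refl (Vec Nat 0) (vnil Nat)) (refl (Vec Nat 0) (vnil Nat))


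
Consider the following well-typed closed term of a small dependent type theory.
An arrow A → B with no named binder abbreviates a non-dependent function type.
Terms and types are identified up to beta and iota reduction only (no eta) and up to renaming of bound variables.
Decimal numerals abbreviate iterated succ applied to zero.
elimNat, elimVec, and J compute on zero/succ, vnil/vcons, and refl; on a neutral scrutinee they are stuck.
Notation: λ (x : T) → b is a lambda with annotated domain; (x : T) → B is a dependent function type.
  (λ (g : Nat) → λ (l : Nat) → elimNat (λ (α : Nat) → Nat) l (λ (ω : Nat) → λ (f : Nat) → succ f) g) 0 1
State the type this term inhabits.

type:
  Nat


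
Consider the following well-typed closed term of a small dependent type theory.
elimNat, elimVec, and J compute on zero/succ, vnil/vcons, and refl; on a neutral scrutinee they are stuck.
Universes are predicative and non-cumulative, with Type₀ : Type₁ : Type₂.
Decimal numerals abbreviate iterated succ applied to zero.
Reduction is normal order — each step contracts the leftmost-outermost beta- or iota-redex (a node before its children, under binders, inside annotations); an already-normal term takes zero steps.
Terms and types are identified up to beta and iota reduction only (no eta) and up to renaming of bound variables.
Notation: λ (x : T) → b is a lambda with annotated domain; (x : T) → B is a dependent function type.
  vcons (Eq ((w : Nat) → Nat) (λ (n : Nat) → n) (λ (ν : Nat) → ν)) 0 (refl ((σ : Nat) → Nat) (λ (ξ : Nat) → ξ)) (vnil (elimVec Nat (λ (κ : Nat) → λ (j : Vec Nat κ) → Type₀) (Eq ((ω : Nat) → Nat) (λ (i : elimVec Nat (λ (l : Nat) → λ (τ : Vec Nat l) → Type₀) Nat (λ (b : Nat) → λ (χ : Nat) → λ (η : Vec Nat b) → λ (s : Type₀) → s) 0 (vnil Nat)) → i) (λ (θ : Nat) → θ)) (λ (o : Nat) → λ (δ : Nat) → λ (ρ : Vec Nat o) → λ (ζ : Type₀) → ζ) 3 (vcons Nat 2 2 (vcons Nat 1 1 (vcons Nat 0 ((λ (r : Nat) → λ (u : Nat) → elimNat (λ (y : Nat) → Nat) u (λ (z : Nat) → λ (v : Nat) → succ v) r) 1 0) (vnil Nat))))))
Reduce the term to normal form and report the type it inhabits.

normal form:
  vcons (Eq ((w : Nat) → Nat) (λ (n : Nat) → n) (λ (ν : Nat) → ν)) 0 (refl ((σ : Nat) → Nat) (λ (ξ : Nat) → ξ)) (vnil (Eq ((κ : Nat) → Nat) (λ (j : Nat) → j) (λ (ω : Nat) → ω)))
inferred type:
  Vec (Eq ((w : Nat) → Nat) (λ (n : Nat) → n) (λ (ν : Nat) → ν)) 1
observation: contracting an elimVec iota-redex first, the term normalizes in 17 steps.


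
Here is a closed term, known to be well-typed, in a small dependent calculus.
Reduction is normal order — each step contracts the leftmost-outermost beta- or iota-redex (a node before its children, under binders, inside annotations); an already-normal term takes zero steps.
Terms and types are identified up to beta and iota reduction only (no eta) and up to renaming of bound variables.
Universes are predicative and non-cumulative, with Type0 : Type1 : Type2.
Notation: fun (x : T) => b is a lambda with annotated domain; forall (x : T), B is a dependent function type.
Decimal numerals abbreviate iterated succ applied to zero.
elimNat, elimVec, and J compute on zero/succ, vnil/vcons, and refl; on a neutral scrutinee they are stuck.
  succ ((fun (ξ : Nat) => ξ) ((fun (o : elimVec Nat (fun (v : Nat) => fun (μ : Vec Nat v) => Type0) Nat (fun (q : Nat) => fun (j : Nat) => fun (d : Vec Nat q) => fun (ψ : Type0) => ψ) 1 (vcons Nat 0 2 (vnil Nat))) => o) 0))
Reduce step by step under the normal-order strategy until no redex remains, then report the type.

reduction (normal order):
  succ ((fun (ξ : Nat) => ξ) ((fun (o : elimVec Nat (fun (v : Nat) => fun (μ : Vec Nat v) => Type0) Nat (fun (q : Nat) => fun (j : Nat) => fun (d : Vec Nat q) => fun (ψ : Type0) => ψ) 1 (vcons Nat 0 2 (vnil Nat))) => o) 0))
  ~> succ ((fun (ξ : elimVec Nat (fun (o : Nat) => fun (v : Vec Nat o) => Type0) Nat (fun (μ : Nat) => fun (q : Nat) => fun (j : Vec Nat μ) => fun (d : Type0) => d) 1 (vcons Nat 0 2 (vnil Nat))) => ξ) 0)
  ~> 1
type:
  Nat


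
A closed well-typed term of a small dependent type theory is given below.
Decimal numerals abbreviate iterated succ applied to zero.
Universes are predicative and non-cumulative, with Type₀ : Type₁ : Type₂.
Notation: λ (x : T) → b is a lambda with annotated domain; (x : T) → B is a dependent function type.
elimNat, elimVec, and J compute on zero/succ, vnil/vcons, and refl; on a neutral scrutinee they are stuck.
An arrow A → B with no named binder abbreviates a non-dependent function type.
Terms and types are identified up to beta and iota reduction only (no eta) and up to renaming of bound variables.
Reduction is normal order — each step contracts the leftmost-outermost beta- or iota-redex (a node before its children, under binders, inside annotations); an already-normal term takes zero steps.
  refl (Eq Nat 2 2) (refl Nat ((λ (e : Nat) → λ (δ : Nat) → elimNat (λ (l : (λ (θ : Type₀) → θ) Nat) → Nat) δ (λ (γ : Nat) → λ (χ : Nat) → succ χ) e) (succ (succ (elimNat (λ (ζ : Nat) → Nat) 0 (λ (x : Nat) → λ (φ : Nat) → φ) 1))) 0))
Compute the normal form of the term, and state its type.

resulting normal form:
  refl (Eq Nat 2 2) (refl Nat 2)
inferred type:
  Eq (Eq Nat 2 2) (refl Nat 2) (refl Nat 2)
observation: 14 normal-order steps separate the term from its normal form.


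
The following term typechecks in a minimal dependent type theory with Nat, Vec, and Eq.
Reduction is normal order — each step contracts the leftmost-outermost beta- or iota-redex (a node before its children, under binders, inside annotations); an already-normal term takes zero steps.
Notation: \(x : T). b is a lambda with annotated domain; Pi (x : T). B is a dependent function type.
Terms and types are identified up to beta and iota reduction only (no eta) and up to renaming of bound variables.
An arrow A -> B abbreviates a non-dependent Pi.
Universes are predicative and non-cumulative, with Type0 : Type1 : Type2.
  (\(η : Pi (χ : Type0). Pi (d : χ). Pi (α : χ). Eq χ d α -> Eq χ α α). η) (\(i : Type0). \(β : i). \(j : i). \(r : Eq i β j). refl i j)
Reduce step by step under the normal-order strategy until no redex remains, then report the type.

normal-order reduction sequence:
  (\(η : Pi (χ : Type0). Pi (d : χ). Pi (α : χ). Eq χ d α -> Eq χ α α). η) (\(i : Type0). \(β : i). \(j : i). \(r : Eq i β j). refl i j)
  ~> \(η : Type0). \(χ : η). \(d : η). \(α : Eq η χ d). refl η d
type:
  Pi (η : Type0). Pi (χ : η). Pi (d : η). Eq η χ d -> Eq η d d


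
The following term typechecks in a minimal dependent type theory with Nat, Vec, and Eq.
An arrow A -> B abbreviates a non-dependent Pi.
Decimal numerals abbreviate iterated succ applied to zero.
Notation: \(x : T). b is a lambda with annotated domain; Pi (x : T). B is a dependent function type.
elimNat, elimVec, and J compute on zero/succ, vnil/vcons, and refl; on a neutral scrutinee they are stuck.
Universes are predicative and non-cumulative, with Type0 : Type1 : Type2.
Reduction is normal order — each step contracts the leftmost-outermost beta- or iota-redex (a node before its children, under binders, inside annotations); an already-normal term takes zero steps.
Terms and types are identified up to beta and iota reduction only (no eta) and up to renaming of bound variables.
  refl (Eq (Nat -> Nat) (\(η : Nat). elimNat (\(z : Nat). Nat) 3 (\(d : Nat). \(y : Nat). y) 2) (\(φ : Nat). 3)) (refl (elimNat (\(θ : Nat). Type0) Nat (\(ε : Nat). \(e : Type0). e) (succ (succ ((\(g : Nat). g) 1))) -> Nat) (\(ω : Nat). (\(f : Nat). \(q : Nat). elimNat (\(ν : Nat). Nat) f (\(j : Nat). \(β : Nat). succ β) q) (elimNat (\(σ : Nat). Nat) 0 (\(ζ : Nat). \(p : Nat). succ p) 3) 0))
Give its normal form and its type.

reduced normal form:
  refl (Eq (Nat -> Nat) (\(η : Nat). 3) (\(z : Nat). 3)) (refl (Nat -> Nat) (\(d : Nat). 3))
inferred type:
  Eq (Eq (Nat -> Nat) (\(η : Nat). 3) (\(z : Nat). 3)) (refl (Nat -> Nat) (\(d : Nat). 3)) (refl (Nat -> Nat) (\(y : Nat). 3))
observation: contracting an elimNat iota-redex first, the term normalizes in 31 steps.


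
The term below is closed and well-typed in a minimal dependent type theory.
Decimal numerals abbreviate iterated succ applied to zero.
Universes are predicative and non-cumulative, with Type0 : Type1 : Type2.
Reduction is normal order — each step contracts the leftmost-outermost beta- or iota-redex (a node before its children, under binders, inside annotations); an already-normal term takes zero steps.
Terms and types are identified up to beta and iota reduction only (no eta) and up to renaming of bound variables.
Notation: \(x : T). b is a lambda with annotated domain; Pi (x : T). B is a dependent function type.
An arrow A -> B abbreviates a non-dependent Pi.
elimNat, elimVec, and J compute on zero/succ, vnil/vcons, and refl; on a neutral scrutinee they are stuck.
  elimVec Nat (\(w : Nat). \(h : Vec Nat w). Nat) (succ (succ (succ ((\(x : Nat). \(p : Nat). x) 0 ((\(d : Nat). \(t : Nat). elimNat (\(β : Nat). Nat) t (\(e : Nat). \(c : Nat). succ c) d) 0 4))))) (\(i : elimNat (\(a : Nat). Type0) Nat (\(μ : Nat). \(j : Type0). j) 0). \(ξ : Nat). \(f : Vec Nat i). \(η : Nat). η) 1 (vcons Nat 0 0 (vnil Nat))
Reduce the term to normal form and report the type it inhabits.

reduced normal form:
  3
type:
  Nat
observation: contracting an elimVec iota-redex first, the term normalizes in 8 steps.


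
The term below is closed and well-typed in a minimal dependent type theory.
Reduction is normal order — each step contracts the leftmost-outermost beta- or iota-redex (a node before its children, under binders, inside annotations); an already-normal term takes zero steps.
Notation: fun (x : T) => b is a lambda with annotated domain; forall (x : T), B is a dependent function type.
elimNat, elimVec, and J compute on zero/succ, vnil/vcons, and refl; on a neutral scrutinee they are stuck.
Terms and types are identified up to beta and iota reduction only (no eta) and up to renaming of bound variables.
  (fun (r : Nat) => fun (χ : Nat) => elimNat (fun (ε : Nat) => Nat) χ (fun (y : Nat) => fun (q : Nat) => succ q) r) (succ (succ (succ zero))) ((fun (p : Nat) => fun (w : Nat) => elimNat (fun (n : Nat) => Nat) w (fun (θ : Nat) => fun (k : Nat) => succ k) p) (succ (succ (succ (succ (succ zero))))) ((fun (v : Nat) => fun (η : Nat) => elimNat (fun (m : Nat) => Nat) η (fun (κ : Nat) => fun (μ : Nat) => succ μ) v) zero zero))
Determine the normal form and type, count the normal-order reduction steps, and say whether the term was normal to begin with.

reduced normal form:
  succ (succ (succ (succ (succ (succ (succ (succ zero)))))))
inferred type:
  Nat
normal-order step count: 33
already normal: no
first redex: a beta-redex


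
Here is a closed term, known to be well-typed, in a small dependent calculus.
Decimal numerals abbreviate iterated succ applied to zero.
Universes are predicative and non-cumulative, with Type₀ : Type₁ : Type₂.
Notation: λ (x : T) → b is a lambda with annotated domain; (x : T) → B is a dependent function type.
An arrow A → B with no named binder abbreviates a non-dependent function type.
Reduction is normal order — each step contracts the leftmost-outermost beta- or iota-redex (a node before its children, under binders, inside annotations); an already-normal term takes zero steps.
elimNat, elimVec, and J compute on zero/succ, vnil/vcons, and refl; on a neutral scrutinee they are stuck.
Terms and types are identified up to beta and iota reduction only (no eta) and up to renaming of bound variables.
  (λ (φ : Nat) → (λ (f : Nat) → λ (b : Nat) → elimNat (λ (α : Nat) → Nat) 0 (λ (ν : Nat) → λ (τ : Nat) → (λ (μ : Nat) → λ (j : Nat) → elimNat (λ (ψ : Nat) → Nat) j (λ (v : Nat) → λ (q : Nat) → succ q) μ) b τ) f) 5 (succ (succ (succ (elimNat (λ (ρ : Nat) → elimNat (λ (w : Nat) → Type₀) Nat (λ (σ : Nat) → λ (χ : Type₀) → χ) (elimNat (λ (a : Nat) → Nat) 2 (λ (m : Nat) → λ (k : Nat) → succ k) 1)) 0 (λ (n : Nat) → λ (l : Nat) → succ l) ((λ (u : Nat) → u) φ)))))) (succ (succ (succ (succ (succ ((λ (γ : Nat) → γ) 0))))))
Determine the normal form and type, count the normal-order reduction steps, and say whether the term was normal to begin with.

resulting normal form:
  40
the term's type:
  Nat
reduction steps (normal order): 314
already normal: no
first contracted redex: a beta-redex


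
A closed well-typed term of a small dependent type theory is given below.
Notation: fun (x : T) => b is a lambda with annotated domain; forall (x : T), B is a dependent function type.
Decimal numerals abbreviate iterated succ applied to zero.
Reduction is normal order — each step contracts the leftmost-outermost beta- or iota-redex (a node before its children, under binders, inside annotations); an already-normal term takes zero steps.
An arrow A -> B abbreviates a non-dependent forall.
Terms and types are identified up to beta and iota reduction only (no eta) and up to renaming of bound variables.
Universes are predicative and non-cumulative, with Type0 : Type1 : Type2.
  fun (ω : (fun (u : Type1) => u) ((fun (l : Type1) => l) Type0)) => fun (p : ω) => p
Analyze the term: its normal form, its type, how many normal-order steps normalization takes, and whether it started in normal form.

reduced normal form:
  fun (ω : Type0) => fun (u : ω) => u
type:
  forall (ω : Type0), ω -> ω
reduction steps (normal order): 2
started in normal form: no
first redex: a beta-redex


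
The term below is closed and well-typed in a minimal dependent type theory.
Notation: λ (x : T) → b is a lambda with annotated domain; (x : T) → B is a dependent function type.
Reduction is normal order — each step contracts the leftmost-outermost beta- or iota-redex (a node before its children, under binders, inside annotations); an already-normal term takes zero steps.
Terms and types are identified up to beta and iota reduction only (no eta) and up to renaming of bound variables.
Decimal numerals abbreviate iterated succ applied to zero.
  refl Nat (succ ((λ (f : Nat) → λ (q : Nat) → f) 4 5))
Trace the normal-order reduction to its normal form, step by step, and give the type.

normal-order reduction:
  refl Nat (succ ((λ (f : Nat) → λ (q : Nat) → f) 4 5))
  ~> refl Nat (succ ((λ (f : Nat) → 4) 5))
  ~> refl Nat 5
type:
  Eq Nat 5 5


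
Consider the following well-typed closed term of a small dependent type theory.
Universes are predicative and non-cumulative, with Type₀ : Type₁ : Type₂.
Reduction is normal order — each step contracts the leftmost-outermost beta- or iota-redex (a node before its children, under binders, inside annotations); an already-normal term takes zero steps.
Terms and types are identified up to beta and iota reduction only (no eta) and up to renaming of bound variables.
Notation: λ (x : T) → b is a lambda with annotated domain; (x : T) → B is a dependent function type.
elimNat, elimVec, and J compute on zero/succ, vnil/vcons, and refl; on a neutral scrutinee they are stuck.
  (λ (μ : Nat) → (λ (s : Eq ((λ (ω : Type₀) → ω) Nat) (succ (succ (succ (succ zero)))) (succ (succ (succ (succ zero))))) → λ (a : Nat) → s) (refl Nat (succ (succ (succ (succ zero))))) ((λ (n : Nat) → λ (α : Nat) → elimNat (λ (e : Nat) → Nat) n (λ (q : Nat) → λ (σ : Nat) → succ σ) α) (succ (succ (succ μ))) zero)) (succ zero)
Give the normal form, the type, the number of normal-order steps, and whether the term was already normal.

normal form:
  refl Nat (succ (succ (succ (succ zero))))
the term's type:
  Eq Nat (succ (succ (succ (succ zero)))) (succ (succ (succ (succ zero))))
steps to reach normal form (normal order): 3
term was already normal: no
first redex: a beta-redex


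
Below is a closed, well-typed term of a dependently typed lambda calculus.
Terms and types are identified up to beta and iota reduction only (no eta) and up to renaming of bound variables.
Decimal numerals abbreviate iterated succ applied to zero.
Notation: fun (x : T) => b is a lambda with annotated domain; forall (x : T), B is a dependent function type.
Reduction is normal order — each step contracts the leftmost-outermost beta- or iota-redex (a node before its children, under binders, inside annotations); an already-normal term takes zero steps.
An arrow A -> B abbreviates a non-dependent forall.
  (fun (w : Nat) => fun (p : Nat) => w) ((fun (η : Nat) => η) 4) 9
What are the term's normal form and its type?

reduced normal form:
  4
the term's type:
  Nat


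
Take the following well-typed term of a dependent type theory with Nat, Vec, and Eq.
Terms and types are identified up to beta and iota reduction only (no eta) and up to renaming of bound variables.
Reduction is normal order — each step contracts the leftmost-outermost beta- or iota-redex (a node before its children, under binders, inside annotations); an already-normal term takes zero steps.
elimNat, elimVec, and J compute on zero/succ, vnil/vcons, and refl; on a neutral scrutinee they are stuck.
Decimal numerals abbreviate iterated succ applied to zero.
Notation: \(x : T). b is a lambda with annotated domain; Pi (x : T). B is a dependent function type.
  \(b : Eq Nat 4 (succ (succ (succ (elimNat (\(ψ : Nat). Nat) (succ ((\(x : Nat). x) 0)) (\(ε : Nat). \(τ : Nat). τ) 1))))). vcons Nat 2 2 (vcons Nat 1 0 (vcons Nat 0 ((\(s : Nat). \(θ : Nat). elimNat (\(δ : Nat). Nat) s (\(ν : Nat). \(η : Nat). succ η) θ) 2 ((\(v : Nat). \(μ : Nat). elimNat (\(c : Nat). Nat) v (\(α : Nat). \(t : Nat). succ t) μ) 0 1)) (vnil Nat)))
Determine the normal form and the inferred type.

resulting normal form:
  \(b : Eq Nat 4 4). vcons Nat 2 2 (vcons Nat 1 0 (vcons Nat 0 3 (vnil Nat)))
type:
  Pi (b : Eq Nat 4 4). Vec Nat 3


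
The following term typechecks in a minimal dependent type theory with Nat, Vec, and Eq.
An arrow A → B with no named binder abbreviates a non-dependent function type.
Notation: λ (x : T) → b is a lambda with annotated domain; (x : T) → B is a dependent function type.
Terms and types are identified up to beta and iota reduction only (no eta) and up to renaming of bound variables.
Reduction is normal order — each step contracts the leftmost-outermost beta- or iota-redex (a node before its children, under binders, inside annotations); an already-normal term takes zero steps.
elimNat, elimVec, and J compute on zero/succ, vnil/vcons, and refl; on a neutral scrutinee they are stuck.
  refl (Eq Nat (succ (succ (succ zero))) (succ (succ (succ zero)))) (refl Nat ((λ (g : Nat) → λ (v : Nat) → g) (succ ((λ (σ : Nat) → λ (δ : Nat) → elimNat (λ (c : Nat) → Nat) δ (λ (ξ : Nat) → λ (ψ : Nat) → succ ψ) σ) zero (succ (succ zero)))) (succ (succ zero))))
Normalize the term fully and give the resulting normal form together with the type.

resulting normal form:
  refl (Eq Nat (succ (succ (succ zero))) (succ (succ (succ zero)))) (refl Nat (succ (succ (succ zero))))
inferred type:
  Eq (Eq Nat (succ (succ (succ zero))) (succ (succ (succ zero)))) (refl Nat (succ (succ (succ zero)))) (refl Nat (succ (succ (succ zero))))
observation: 5 normal-order steps normalize the term, beginning with a beta-redex.


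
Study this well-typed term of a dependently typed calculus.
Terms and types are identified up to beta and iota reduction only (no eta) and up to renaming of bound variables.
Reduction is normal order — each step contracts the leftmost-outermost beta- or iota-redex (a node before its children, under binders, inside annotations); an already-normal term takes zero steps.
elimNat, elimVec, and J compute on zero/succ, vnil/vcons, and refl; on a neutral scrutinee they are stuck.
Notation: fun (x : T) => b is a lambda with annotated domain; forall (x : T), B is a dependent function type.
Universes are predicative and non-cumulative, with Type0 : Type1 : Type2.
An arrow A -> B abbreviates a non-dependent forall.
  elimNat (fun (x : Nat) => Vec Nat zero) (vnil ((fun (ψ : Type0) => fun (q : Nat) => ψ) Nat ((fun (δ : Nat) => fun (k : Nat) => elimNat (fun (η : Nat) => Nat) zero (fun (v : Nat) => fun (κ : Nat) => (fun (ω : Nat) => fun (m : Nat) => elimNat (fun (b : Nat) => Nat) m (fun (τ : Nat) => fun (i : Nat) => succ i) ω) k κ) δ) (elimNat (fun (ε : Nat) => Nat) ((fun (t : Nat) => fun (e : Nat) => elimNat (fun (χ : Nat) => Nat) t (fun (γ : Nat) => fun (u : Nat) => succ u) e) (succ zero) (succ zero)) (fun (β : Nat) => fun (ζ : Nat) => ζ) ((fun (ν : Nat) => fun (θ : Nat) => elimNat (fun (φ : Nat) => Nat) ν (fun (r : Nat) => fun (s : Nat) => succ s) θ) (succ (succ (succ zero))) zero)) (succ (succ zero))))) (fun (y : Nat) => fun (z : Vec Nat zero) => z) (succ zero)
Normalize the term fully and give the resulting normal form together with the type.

normal form:
  vnil Nat
the term's type:
  Vec Nat zero


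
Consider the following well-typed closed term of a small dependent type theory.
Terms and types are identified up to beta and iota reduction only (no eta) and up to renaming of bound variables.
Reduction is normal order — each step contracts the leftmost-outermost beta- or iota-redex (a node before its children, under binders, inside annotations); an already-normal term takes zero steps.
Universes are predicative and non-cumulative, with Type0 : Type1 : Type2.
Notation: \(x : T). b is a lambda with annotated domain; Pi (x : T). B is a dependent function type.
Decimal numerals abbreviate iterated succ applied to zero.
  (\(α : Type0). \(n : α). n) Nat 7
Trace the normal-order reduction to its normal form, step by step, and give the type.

normal-order reduction:
  (\(α : Type0). \(n : α). n) Nat 7
  ~> (\(α : Nat). α) 7
  ~> 7
the term's type:
  Nat


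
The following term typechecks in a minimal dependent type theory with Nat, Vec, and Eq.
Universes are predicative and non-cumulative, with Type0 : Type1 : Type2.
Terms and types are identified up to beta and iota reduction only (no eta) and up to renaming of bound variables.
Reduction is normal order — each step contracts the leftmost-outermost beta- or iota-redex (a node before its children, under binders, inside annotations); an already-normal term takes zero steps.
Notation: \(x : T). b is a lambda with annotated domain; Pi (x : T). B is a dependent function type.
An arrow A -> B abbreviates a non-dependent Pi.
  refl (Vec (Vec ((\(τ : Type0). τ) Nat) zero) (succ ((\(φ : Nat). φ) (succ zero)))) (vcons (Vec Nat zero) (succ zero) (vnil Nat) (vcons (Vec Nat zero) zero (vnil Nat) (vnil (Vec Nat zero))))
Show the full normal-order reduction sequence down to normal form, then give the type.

reduction (normal order):
  refl (Vec (Vec ((\(τ : Type0). τ) Nat) zero) (succ ((\(φ : Nat). φ) (succ zero)))) (vcons (Vec Nat zero) (succ zero) (vnil Nat) (vcons (Vec Nat zero) zero (vnil Nat) (vnil (Vec Nat zero))))
  ~> refl (Vec (Vec Nat zero) (succ ((\(τ : Nat). τ) (succ zero)))) (vcons (Vec Nat zero) (succ zero) (vnil Nat) (vcons (Vec Nat zero) zero (vnil Nat) (vnil (Vec Nat zero))))
  ~> refl (Vec (Vec Nat zero) (succ (succ zero))) (vcons (Vec Nat zero) (succ zero) (vnil Nat) (vcons (Vec Nat zero) zero (vnil Nat) (vnil (Vec Nat zero))))
type:
  Eq (Vec (Vec Nat zero) (succ (succ zero))) (vcons (Vec Nat zero) (succ zero) (vnil Nat) (vcons (Vec Nat zero) zero (vnil Nat) (vnil (Vec Nat zero)))) (vcons (Vec Nat zero) (succ zero) (vnil Nat) (vcons (Vec Nat zero) zero (vnil Nat) (vnil (Vec Nat zero))))


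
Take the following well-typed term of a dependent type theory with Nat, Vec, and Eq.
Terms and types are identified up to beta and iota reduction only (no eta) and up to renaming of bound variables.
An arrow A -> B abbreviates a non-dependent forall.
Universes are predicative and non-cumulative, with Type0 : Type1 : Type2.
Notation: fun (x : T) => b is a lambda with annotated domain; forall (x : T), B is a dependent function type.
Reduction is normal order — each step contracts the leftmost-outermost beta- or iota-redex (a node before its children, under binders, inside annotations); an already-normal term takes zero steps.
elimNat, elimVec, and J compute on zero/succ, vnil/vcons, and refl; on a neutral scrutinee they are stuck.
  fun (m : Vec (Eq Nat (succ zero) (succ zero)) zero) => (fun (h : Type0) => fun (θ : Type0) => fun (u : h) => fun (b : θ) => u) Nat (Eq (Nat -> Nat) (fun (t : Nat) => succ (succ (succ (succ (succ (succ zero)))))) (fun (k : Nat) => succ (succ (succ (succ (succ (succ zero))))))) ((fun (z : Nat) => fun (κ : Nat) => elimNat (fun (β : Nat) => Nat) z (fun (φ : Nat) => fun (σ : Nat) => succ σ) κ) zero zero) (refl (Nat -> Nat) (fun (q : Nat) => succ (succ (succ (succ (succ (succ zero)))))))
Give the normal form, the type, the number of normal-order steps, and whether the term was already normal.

resulting normal form:
  fun (m : Vec (Eq Nat (succ zero) (succ zero)) zero) => zero
the term's type:
  Vec (Eq Nat (succ zero) (succ zero)) zero -> Nat
steps to reach normal form (normal order): 7
started in normal form: no
first redex: a beta-redex


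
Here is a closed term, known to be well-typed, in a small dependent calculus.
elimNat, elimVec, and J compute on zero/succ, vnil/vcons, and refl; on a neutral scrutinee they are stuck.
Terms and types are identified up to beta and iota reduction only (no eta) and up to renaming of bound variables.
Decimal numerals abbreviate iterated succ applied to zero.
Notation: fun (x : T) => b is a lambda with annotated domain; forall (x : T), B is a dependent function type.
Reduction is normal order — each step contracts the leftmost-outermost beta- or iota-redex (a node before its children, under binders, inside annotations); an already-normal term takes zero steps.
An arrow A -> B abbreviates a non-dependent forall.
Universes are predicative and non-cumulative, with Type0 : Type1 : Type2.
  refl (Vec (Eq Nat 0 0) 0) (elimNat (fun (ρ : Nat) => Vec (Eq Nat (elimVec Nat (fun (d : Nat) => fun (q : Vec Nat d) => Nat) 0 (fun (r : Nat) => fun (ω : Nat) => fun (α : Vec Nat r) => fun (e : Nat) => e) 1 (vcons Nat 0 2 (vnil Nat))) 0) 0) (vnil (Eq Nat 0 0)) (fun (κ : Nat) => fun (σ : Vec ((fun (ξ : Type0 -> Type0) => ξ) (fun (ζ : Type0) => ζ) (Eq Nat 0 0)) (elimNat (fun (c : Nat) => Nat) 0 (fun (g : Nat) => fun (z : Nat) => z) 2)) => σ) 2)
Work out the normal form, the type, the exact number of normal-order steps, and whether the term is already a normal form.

reduced normal form:
  refl (Vec (Eq Nat 0 0) 0) (vnil (Eq Nat 0 0))
the term's type:
  Eq (Vec (Eq Nat 0 0) 0) (vnil (Eq Nat 0 0)) (vnil (Eq Nat 0 0))
normal-order step count: 7
started in normal form: no
first contracted redex: an elimNat iota-redex
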